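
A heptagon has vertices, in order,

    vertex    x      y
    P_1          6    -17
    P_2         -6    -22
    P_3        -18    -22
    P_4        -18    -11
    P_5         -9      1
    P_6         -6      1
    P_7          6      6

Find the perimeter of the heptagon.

90

|P_1P_2| = √((-12)² + (-5)²) = √169 = 13
|P_2P_3| = √((-12)² + (0)²) = √144 = 12
|P_3P_4| = √((0)² + (11)²) = √121 = 11
|P_4P_5| = √((9)² + (12)²) = √225 = 15
|P_5P_6| = √((3)² + (0)²) = √9 = 3
|P_6P_7| = √((12)² + (5)²) = √169 = 13
|P_7P_1| = √((0)² + (-23)²) = √529 = 23
Perimeter = 13 + 12 + 11 + 15 + 3 + 13 + 23 = 90.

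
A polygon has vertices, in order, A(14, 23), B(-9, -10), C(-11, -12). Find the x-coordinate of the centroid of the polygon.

-2

Apply Gauss's area formula. First the cross-terms c_i = x_i·y_{i+1} − x_{i+1}·y_i:
  67, -2, -85  ⇒  2A = -20, A = -10.
Then Σ (x_i + x_{i+1})·c_i = 120, so x̄ = 120 / (6·(-10)) = -2.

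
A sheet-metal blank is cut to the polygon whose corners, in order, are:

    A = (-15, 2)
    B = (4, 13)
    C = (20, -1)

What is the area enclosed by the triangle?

Apply the shoelace (surveyor's) formula: 2A = Σ (x_i·y_{i+1} − x_{i+1}·y_i), indices taken mod 3.
Σ = (-203) + (-264) + (25) = -442
Area = |Σ|/2 = 221.

221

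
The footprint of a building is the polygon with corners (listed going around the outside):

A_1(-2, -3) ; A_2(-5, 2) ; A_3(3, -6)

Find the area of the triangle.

8

Apply Gauss's area formula: 2A = Σ (x_i·y_{i+1} − x_{i+1}·y_i), indices taken mod 3.
A_1→A_2: (-2)(2) − (-5)(-3) = -19
A_2→A_3: (-5)(-6) − (3)(2) = 24
A_3→A_1: (3)(-3) − (-2)(-6) = -21
Σ = -16
Area = |Σ|/2 = 8.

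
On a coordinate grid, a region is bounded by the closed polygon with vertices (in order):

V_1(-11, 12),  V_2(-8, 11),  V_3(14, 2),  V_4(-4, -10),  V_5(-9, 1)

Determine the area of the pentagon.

Apply the shoelace (surveyor's) formula: 2A = Σ (x_i·y_{i+1} − x_{i+1}·y_i), indices taken mod 5.
Σ = (-25) + (-170) + (-132) + (-94) + (-97) = -518
Area = |Σ|/2 = 259.

259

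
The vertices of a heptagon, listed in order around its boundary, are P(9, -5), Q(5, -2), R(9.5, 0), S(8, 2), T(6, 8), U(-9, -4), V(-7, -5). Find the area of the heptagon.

121

Apply the shoelace formula: 2A = Σ (x_i·y_{i+1} − x_{i+1}·y_i), indices taken mod 7.
Σ = (7) + (19) + (19) + (52) + (48) + (17) + (80) = 242
Area = |Σ|/2 = 121.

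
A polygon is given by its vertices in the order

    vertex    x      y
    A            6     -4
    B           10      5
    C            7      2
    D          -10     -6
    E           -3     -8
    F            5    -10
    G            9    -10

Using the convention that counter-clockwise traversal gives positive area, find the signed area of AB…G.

114.5

Apply Gauss's area formula: 2A = Σ (x_i·y_{i+1} − x_{i+1}·y_i), indices taken mod 7.
Σ = (70) + (-15) + (-22) + (62) + (70) + (40) + (24) = 229
Signed area = Σ/2 = 114.5 (positive ⇒ counter-clockwise traversal).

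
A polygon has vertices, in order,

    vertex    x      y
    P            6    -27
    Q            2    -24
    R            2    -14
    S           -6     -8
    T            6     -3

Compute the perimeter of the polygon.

|PQ| = √((-4)² + (3)²) = √25 = 5
|QR| = √((0)² + (10)²) = √100 = 10
|RS| = √((-8)² + (6)²) = √100 = 10
|ST| = √((12)² + (5)²) = √169 = 13
|TP| = √((0)² + (-24)²) = √576 = 24
Perimeter = 5 + 10 + 10 + 13 + 24 = 62.

62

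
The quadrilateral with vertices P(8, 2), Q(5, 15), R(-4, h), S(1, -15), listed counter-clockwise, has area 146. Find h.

-15

Write out the shoelace sum; only the two edges meeting at R involve h:
2·Area = [(5·h − (-4)·15) + ((-4)·(-15) − 1·h)] + 232
       = 4·h + 352 = 292
⇒ h = -15.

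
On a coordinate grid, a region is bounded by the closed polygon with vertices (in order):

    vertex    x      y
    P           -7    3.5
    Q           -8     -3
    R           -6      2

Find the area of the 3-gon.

Cross-terms: 49, -34, -7  ⇒  Σ = 8
Area = |Σ|/2 = 4.

4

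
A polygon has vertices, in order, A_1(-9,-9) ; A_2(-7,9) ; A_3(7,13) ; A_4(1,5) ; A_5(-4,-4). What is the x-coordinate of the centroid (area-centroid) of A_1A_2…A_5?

-608/195

Apply the shoelace formula. First the cross-terms c_i = x_i·y_{i+1} − x_{i+1}·y_i:
  -144, -154, 22, 16, 0  ⇒  2A = -260, A = -130.
Then Σ (x_i + x_{i+1})·c_i = 2432, so x̄ = 2432 / (6·(-130)) = -608/195.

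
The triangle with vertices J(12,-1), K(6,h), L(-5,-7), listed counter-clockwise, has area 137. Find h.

13

Write out the shoelace sum; only the two edges meeting at K involve h:
2·Area = [(12·h − 6·(-1)) + (6·(-7) − (-5)·h)] + 89
       = 17·h + 53 = 274
⇒ h = 13.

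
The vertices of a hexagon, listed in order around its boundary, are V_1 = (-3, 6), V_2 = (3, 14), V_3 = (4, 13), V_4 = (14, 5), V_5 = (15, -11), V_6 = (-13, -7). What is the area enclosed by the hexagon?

407.5

Apply Gauss's area formula: 2A = Σ (x_i·y_{i+1} − x_{i+1}·y_i), indices taken mod 6.
V_1→V_2: (-3)(14) − (3)(6) = -60
V_2→V_3: (3)(13) − (4)(14) = -17
V_3→V_4: (4)(5) − (14)(13) = -162
V_4→V_5: (14)(-11) − (15)(5) = -229
V_5→V_6: (15)(-7) − (-13)(-11) = -248
V_6→V_1: (-13)(6) − (-3)(-7) = -99
Σ = -815
Area = |Σ|/2 = 407.5.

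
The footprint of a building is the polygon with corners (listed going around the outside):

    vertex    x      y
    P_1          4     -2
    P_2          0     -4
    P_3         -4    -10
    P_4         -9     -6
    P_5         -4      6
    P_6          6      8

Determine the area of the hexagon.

144

Apply the surveyor's formula: 2A = Σ (x_i·y_{i+1} − x_{i+1}·y_i), indices taken mod 6.
Σ = (-16) + (-16) + (-66) + (-78) + (-68) + (-44) = -288
Area = |Σ|/2 = 144.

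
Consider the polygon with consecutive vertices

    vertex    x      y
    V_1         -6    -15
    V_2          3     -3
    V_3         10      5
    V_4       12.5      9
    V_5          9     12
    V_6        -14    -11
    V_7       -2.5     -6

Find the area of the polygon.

165.75

Apply the shoelace (surveyor's) formula: 2A = Σ (x_i·y_{i+1} − x_{i+1}·y_i), indices taken mod 7.
Σ = (63) + (45) + (27.5) + (69) + (69) + (56.5) + (1.5) = 331.5
Area = |Σ|/2 = 165.75.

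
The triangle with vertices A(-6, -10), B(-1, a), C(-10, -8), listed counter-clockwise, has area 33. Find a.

4

The doubled signed area Σ (x_i y_{i+1} − x_{i+1} y_i) is linear in a.
With a=0 it equals 50; the coefficient of a is 4 (from the two edges through B).
So 4·a + 50 = 2·33 = 66 ⇒ a = 4.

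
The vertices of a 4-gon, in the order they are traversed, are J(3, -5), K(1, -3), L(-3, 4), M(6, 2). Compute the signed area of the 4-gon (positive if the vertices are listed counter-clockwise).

-37.5

Apply the surveyor's formula: 2A = Σ (x_i·y_{i+1} − x_{i+1}·y_i), indices taken mod 4.
Σ = (-4) + (-5) + (-30) + (-36) = -75
Signed area = Σ/2 = -37.5 (negative ⇒ clockwise traversal).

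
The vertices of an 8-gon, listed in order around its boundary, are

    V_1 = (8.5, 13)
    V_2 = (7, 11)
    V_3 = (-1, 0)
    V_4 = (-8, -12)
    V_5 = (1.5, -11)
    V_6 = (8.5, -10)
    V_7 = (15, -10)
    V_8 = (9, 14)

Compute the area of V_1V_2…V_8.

Σ = (2.5) + (11) + (12) + (106) + (78.5) + (65) + (300) + (-2) = 573
Area = |Σ|/2 = 286.5.

286.5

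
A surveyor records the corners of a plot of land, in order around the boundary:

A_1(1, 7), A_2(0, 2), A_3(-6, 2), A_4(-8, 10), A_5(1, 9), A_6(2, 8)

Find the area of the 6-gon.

58

Apply the surveyor's formula: 2A = Σ (x_i·y_{i+1} − x_{i+1}·y_i), indices taken mod 6.
Σ = (2) + (12) + (-44) + (-82) + (-10) + (6) = -116
Area = |Σ|/2 = 58.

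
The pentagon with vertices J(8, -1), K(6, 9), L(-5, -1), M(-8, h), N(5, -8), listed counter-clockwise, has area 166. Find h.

Write out the shoelace sum; only the two edges meeting at M involve h:
2·Area = [((-5)·h − (-8)·(-1)) + ((-8)·(-8) − 5·h)] + 176
       = -10·h + 232 = 332
⇒ h = -10.

-10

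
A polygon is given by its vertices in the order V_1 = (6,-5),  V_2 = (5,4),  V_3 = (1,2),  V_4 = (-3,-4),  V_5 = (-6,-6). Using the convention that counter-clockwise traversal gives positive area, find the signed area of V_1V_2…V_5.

58.5

Σ = (49) + (6) + (2) + (-6) + (66) = 117
Signed area = Σ/2 = 58.5 (positive ⇒ counter-clockwise traversal).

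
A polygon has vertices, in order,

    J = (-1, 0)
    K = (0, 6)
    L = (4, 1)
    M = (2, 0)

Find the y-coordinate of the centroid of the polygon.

Apply Gauss's area formula. First the cross-terms c_i = x_i·y_{i+1} − x_{i+1}·y_i:
  -6, -24, -2, 0  ⇒  2A = -32, A = -16.
Then Σ (y_i + y_{i+1})·c_i = -206, so ȳ = -206 / (6·(-16)) = 103/48.

103/48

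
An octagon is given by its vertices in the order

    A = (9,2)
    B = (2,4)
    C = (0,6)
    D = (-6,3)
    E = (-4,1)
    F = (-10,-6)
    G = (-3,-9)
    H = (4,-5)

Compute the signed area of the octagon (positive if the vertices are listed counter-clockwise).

A→B: (9)(4) − (2)(2) = 32
B→C: (2)(6) − (0)(4) = 12
C→D: (0)(3) − (-6)(6) = 36
D→E: (-6)(1) − (-4)(3) = 6
E→F: (-4)(-6) − (-10)(1) = 34
F→G: (-10)(-9) − (-3)(-6) = 72
G→H: (-3)(-5) − (4)(-9) = 51
H→A: (4)(2) − (9)(-5) = 53
Σ = 296
Signed area = Σ/2 = 148 (positive ⇒ counter-clockwise traversal).

148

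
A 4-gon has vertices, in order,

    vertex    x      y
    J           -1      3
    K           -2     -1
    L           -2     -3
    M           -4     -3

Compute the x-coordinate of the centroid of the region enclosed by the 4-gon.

Apply Gauss's area formula. First the cross-terms c_i = x_i·y_{i+1} − x_{i+1}·y_i:
  7, 4, -6, -15  ⇒  2A = -10, A = -5.
Then Σ (x_i + x_{i+1})·c_i = 74, so x̄ = 74 / (6·(-5)) = -37/15.

-37/15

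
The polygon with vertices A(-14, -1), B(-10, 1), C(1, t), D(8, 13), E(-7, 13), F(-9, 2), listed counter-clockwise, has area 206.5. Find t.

The doubled signed area Σ (x_i y_{i+1} − x_{i+1} y_i) is linear in t.
With t=0 it equals 323; the coefficient of t is -18 (from the two edges through C).
So -18·t + 323 = 2·206.5 = 413 ⇒ t = -5.

-5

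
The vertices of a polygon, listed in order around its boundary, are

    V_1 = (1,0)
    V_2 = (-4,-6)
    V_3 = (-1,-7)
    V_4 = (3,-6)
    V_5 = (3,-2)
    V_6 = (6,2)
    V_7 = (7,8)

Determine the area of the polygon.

49.5

Σ = (-6) + (22) + (27) + (12) + (18) + (34) + (-8) = 99
Area = |Σ|/2 = 49.5.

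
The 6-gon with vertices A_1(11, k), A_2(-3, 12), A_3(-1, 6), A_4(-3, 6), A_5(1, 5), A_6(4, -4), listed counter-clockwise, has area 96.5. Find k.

The doubled signed area Σ (x_i y_{i+1} − x_{i+1} y_i) is linear in k.
With k=0 it equals 137; the coefficient of k is 7 (from the two edges through A_1).
So 7·k + 137 = 2·96.5 = 193 ⇒ k = 8.

8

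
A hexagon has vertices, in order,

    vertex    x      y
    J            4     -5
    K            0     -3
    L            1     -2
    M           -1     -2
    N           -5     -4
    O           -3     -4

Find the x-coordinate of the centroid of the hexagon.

Apply the shoelace formula. First the cross-terms c_i = x_i·y_{i+1} − x_{i+1}·y_i:
  -12, 3, -4, -6, 8, 31  ⇒  2A = 20, A = 10.
Then Σ (x_i + x_{i+1})·c_i = -42, so x̄ = -42 / (6·10) = -0.7.

-0.7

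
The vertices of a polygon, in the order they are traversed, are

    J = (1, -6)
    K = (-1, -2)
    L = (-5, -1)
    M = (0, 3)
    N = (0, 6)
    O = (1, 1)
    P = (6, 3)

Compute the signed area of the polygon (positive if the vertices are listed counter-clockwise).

-40

Apply the surveyor's formula: 2A = Σ (x_i·y_{i+1} − x_{i+1}·y_i), indices taken mod 7.
J→K: (1)(-2) − (-1)(-6) = -8
K→L: (-1)(-1) − (-5)(-2) = -9
L→M: (-5)(3) − (0)(-1) = -15
M→N: (0)(6) − (0)(3) = 0
N→O: (0)(1) − (1)(6) = -6
O→P: (1)(3) − (6)(1) = -3
P→J: (6)(-6) − (1)(3) = -39
Σ = -80
Signed area = Σ/2 = -40 (negative ⇒ clockwise traversal).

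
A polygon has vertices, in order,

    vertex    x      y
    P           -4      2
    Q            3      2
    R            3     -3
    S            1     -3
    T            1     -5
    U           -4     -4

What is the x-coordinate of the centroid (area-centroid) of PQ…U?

Apply the shoelace (surveyor's) formula. First the cross-terms c_i = x_i·y_{i+1} − x_{i+1}·y_i:
  -14, -15, -6, -2, -24, -24  ⇒  2A = -85, A = -42.5.
Then Σ (x_i + x_{i+1})·c_i = 160, so x̄ = 160 / (6·(-42.5)) = -32/51.

-32/51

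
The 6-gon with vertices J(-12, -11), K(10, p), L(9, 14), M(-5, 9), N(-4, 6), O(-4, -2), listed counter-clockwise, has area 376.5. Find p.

Write out the shoelace sum; only the two edges meeting at K involve p:
2·Area = [((-12)·p − 10·(-11)) + (10·14 − 9·p)] + 209
       = -21·p + 459 = 753
⇒ p = -14.

-14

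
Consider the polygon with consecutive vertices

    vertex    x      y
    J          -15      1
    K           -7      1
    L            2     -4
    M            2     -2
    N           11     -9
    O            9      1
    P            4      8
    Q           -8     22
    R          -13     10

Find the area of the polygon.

340.5

Apply the shoelace formula: 2A = Σ (x_i·y_{i+1} − x_{i+1}·y_i), indices taken mod 9.
Σ = (-8) + (26) + (4) + (4) + (92) + (68) + (152) + (206) + (137) = 681
Area = |Σ|/2 = 340.5.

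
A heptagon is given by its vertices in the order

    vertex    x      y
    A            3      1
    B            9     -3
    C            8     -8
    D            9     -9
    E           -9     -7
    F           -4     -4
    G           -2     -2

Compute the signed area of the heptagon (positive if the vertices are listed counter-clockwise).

-99

Cross-terms: -18, -48, 0, -144, 8, 0, 4  ⇒  Σ = -198
Signed area = Σ/2 = -99 (negative ⇒ clockwise traversal).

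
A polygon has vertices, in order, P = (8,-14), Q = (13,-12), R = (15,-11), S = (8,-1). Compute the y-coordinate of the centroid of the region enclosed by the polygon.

-801/92

Apply the shoelace formula. First the cross-terms c_i = x_i·y_{i+1} − x_{i+1}·y_i:
  86, 37, 73, -104  ⇒  2A = 92, A = 46.
Then Σ (y_i + y_{i+1})·c_i = -2403, so ȳ = -2403 / (6·46) = -801/92.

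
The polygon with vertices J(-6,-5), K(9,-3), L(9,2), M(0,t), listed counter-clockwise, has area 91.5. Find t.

The doubled signed area Σ (x_i y_{i+1} − x_{i+1} y_i) is linear in t.
With t=0 it equals 108; the coefficient of t is 15 (from the two edges through M).
So 15·t + 108 = 2·91.5 = 183 ⇒ t = 5.

5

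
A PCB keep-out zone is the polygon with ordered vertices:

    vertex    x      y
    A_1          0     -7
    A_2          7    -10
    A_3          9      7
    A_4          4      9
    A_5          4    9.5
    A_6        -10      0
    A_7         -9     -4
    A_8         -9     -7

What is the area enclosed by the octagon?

234

Cross-terms: 49, 139, 53, 2, 95, 40, 27, 63  ⇒  Σ = 468
Area = |Σ|/2 = 234.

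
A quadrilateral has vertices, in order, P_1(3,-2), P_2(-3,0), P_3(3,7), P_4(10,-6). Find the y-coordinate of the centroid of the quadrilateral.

Apply the shoelace (surveyor's) formula. First the cross-terms c_i = x_i·y_{i+1} − x_{i+1}·y_i:
  -6, -21, -88, -2  ⇒  2A = -117, A = -58.5.
Then Σ (y_i + y_{i+1})·c_i = -207, so ȳ = -207 / (6·(-58.5)) = 23/39.

23/39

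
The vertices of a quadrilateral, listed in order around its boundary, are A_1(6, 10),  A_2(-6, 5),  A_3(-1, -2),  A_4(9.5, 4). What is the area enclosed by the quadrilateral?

Apply the surveyor's formula: 2A = Σ (x_i·y_{i+1} − x_{i+1}·y_i), indices taken mod 4.
A_1→A_2: (6)(5) − (-6)(10) = 90
A_2→A_3: (-6)(-2) − (-1)(5) = 17
A_3→A_4: (-1)(4) − (9.5)(-2) = 15
A_4→A_1: (9.5)(10) − (6)(4) = 71
Σ = 193
Area = |Σ|/2 = 96.5.

96.5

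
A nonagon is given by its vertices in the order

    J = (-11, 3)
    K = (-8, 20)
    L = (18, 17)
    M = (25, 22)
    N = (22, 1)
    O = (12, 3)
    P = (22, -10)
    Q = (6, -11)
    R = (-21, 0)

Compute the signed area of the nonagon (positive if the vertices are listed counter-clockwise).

-894

Σ = (-196) + (-496) + (-29) + (-459) + (54) + (-186) + (-182) + (-231) + (-63) = -1788
Signed area = Σ/2 = -894 (negative ⇒ clockwise traversal).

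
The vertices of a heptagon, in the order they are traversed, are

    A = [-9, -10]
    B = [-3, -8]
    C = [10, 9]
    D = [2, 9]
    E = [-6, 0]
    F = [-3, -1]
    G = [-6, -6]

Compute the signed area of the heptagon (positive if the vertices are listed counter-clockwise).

122.5

Apply the shoelace (surveyor's) formula: 2A = Σ (x_i·y_{i+1} − x_{i+1}·y_i), indices taken mod 7.
Σ = (42) + (53) + (72) + (54) + (6) + (12) + (6) = 245
Signed area = Σ/2 = 122.5 (positive ⇒ counter-clockwise traversal).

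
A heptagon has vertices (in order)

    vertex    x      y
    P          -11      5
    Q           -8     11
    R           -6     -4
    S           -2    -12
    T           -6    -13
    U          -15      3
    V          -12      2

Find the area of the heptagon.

105

P→Q: (-11)(11) − (-8)(5) = -81
Q→R: (-8)(-4) − (-6)(11) = 98
R→S: (-6)(-12) − (-2)(-4) = 64
S→T: (-2)(-13) − (-6)(-12) = -46
T→U: (-6)(3) − (-15)(-13) = -213
U→V: (-15)(2) − (-12)(3) = 6
V→P: (-12)(5) − (-11)(2) = -38
Σ = -210
Area = |Σ|/2 = 105.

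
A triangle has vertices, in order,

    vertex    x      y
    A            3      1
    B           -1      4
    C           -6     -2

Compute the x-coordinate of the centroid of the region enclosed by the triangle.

Apply Gauss's area formula. First the cross-terms c_i = x_i·y_{i+1} − x_{i+1}·y_i:
  13, 26, 0  ⇒  2A = 39, A = 19.5.
Then Σ (x_i + x_{i+1})·c_i = -156, so x̄ = -156 / (6·19.5) = -4/3.

-4/3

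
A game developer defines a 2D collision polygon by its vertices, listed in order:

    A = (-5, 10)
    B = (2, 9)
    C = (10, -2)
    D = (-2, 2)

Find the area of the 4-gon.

Cross-terms: -65, -94, 16, -10  ⇒  Σ = -153
Area = |Σ|/2 = 76.5.

76.5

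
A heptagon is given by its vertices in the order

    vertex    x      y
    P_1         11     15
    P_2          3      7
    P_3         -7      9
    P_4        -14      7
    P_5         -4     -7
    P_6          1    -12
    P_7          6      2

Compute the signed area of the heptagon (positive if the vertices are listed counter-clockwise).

Apply the shoelace (surveyor's) formula: 2A = Σ (x_i·y_{i+1} − x_{i+1}·y_i), indices taken mod 7.
Cross-terms: 32, 76, 77, 126, 55, 74, 68  ⇒  Σ = 508
Signed area = Σ/2 = 254 (positive ⇒ counter-clockwise traversal).

254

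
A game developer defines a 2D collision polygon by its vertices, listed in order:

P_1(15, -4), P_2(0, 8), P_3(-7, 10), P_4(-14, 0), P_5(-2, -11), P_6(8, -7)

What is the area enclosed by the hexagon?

Cross-terms: 120, 56, 140, 154, 102, 73  ⇒  Σ = 645
Area = |Σ|/2 = 322.5.

322.5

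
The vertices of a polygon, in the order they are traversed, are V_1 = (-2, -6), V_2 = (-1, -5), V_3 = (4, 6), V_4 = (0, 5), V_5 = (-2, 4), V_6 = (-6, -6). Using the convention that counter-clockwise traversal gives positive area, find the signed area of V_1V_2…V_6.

Apply the surveyor's formula: 2A = Σ (x_i·y_{i+1} − x_{i+1}·y_i), indices taken mod 6.
V_1→V_2: (-2)(-5) − (-1)(-6) = 4
V_2→V_3: (-1)(6) − (4)(-5) = 14
V_3→V_4: (4)(5) − (0)(6) = 20
V_4→V_5: (0)(4) − (-2)(5) = 10
V_5→V_6: (-2)(-6) − (-6)(4) = 36
V_6→V_1: (-6)(-6) − (-2)(-6) = 24
Σ = 108
Signed area = Σ/2 = 54 (positive ⇒ counter-clockwise traversal).

54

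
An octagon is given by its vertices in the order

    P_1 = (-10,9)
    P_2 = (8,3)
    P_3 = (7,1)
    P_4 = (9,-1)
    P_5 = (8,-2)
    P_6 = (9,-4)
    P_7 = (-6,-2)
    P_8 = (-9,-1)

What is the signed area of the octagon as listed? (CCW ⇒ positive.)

-150

Cross-terms: -102, -13, -16, -10, -14, -42, -12, -91  ⇒  Σ = -300
Signed area = Σ/2 = -150 (negative ⇒ clockwise traversal).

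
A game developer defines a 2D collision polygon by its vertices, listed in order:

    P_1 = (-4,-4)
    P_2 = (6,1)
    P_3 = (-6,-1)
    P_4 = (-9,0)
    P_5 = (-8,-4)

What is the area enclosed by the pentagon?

31.5

Apply Gauss's area formula: 2A = Σ (x_i·y_{i+1} − x_{i+1}·y_i), indices taken mod 5.
Σ = (20) + (0) + (-9) + (36) + (16) = 63
Area = |Σ|/2 = 31.5.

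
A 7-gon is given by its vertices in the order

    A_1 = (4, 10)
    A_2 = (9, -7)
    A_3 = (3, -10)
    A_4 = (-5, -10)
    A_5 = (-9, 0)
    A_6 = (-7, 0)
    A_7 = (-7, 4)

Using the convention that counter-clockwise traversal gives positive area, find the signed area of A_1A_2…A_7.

-235.5

Apply the surveyor's formula: 2A = Σ (x_i·y_{i+1} − x_{i+1}·y_i), indices taken mod 7.
Σ = (-118) + (-69) + (-80) + (-90) + (0) + (-28) + (-86) = -471
Signed area = Σ/2 = -235.5 (negative ⇒ clockwise traversal).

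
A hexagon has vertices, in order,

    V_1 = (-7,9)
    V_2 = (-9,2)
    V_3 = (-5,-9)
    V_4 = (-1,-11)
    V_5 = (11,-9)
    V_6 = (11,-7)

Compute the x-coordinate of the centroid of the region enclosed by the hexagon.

-11/21

Apply the surveyor's formula. First the cross-terms c_i = x_i·y_{i+1} − x_{i+1}·y_i:
  67, 91, 46, 130, 22, 50  ⇒  2A = 406, A = 203.
Then Σ (x_i + x_{i+1})·c_i = -638, so x̄ = -638 / (6·203) = -11/21.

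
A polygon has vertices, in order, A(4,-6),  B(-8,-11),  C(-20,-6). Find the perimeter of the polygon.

|AB| = √((-12)² + (-5)²) = √169 = 13
|BC| = √((-12)² + (5)²) = √169 = 13
|CA| = √((24)² + (0)²) = √576 = 24
Perimeter = 13 + 13 + 24 = 50.

50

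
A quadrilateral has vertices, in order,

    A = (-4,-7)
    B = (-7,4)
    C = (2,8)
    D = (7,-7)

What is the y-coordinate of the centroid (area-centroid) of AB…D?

Apply the surveyor's formula. First the cross-terms c_i = x_i·y_{i+1} − x_{i+1}·y_i:
  -65, -64, -70, -77  ⇒  2A = -276, A = -138.
Then Σ (y_i + y_{i+1})·c_i = 435, so ȳ = 435 / (6·(-138)) = -145/276.

-145/276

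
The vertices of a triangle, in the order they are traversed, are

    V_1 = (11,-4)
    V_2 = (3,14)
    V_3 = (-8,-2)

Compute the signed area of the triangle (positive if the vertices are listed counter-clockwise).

163

Apply Gauss's area formula: 2A = Σ (x_i·y_{i+1} − x_{i+1}·y_i), indices taken mod 3.
Cross-terms: 166, 106, 54  ⇒  Σ = 326
Signed area = Σ/2 = 163 (positive ⇒ counter-clockwise traversal).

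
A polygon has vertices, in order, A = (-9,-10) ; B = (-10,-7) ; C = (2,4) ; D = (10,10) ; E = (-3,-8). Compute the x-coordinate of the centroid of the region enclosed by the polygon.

-11/7

Apply the shoelace formula. First the cross-terms c_i = x_i·y_{i+1} − x_{i+1}·y_i:
  -37, -26, -20, -50, -42  ⇒  2A = -175, A = -87.5.
Then Σ (x_i + x_{i+1})·c_i = 825, so x̄ = 825 / (6·(-87.5)) = -11/7.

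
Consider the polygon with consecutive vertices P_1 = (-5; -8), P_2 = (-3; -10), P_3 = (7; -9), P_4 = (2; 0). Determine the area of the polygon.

P_1→P_2: (-5)(-10) − (-3)(-8) = 26
P_2→P_3: (-3)(-9) − (7)(-10) = 97
P_3→P_4: (7)(0) − (2)(-9) = 18
P_4→P_1: (2)(-8) − (-5)(0) = -16
Σ = 125
Area = |Σ|/2 = 62.5.

62.5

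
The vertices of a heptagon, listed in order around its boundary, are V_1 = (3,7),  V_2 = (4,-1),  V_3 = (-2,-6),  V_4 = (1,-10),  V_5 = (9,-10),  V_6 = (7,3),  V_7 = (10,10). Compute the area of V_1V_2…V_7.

113

Σ = (-31) + (-26) + (26) + (80) + (97) + (40) + (40) = 226
Area = |Σ|/2 = 113.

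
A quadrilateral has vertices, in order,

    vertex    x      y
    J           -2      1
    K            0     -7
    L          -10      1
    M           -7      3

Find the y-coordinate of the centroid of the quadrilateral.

Apply the shoelace formula. First the cross-terms c_i = x_i·y_{i+1} − x_{i+1}·y_i:
  14, -70, -23, -1  ⇒  2A = -80, A = -40.
Then Σ (y_i + y_{i+1})·c_i = 240, so ȳ = 240 / (6·(-40)) = -1.

-1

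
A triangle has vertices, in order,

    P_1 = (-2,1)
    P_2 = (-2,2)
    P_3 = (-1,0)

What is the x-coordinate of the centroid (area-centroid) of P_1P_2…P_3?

Apply the shoelace formula. First the cross-terms c_i = x_i·y_{i+1} − x_{i+1}·y_i:
  -2, 2, -1  ⇒  2A = -1, A = -0.5.
Then Σ (x_i + x_{i+1})·c_i = 5, so x̄ = 5 / (6·(-0.5)) = -5/3.

-5/3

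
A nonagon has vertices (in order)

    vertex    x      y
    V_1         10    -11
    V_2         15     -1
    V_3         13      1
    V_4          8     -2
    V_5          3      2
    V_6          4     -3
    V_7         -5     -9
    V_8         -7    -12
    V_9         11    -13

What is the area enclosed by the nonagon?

Apply the surveyor's formula: 2A = Σ (x_i·y_{i+1} − x_{i+1}·y_i), indices taken mod 9.
Σ = (155) + (28) + (-34) + (22) + (-17) + (-51) + (-3) + (223) + (9) = 332
Area = |Σ|/2 = 166.

166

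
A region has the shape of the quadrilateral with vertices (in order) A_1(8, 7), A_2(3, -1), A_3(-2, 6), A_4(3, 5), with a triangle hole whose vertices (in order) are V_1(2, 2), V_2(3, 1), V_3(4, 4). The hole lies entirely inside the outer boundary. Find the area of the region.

Outer boundary:
Σ = (-29) + (16) + (-28) + (-19) = -60
Area = |Σ|/2 = 30.
Hole:
Apply the shoelace (surveyor's) formula: 2A = Σ (x_i·y_{i+1} − x_{i+1}·y_i), indices taken mod 3.
Σ = (-4) + (8) + (0) = 4
Area = |Σ|/2 = 2.
Net area = 30 − 2 = 28.

28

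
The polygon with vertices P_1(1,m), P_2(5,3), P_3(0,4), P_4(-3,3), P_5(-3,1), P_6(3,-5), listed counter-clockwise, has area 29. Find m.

0

The doubled signed area Σ (x_i y_{i+1} − x_{i+1} y_i) is linear in m.
With m=0 it equals 58; the coefficient of m is -2 (from the two edges through P_1).
So -2·m + 58 = 2·29 = 58 ⇒ m = 0.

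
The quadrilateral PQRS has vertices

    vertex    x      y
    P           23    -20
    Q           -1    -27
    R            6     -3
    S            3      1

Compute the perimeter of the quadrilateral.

84

|PQ| = √((-24)² + (-7)²) = √625 = 25
|QR| = √((7)² + (24)²) = √625 = 25
|RS| = √((-3)² + (4)²) = √25 = 5
|SP| = √((20)² + (-21)²) = √841 = 29
Perimeter = 25 + 25 + 5 + 29 = 84.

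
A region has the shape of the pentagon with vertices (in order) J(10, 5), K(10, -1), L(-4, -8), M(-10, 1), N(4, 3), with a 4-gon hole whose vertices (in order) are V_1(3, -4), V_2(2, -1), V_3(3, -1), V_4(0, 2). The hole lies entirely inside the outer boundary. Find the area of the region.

133

Outer boundary:
Apply Gauss's area formula: 2A = Σ (x_i·y_{i+1} − x_{i+1}·y_i), indices taken mod 5.
Cross-terms: -60, -84, -84, -34, -10  ⇒  Σ = -272
Area = |Σ|/2 = 136.
Hole:
Apply the shoelace formula: 2A = Σ (x_i·y_{i+1} − x_{i+1}·y_i), indices taken mod 4.
V_1→V_2: (3)(-1) − (2)(-4) = 5
V_2→V_3: (2)(-1) − (3)(-1) = 1
V_3→V_4: (3)(2) − (0)(-1) = 6
V_4→V_1: (0)(-4) − (3)(2) = -6
Σ = 6
Area = |Σ|/2 = 3.
Net area = 136 − 3 = 133.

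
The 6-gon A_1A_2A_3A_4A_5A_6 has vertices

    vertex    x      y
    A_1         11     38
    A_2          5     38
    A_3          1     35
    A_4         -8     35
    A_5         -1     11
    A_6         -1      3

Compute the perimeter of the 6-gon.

90

|A_1A_2| = √((-6)² + (0)²) = √36 = 6
|A_2A_3| = √((-4)² + (-3)²) = √25 = 5
|A_3A_4| = √((-9)² + (0)²) = √81 = 9
|A_4A_5| = √((7)² + (-24)²) = √625 = 25
|A_5A_6| = √((0)² + (-8)²) = √64 = 8
|A_6A_1| = √((12)² + (35)²) = √1369 = 37
Perimeter = 6 + 5 + 9 + 25 + 8 + 37 = 90.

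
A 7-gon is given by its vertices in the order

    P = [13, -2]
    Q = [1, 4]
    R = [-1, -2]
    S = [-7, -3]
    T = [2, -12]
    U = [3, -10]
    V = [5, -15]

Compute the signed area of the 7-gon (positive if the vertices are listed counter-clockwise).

P→Q: (13)(4) − (1)(-2) = 54
Q→R: (1)(-2) − (-1)(4) = 2
R→S: (-1)(-3) − (-7)(-2) = -11
S→T: (-7)(-12) − (2)(-3) = 90
T→U: (2)(-10) − (3)(-12) = 16
U→V: (3)(-15) − (5)(-10) = 5
V→P: (5)(-2) − (13)(-15) = 185
Σ = 341
Signed area = Σ/2 = 170.5 (positive ⇒ counter-clockwise traversal).

170.5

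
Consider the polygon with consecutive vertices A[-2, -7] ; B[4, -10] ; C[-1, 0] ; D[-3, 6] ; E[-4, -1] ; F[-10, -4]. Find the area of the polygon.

Σ = (48) + (-10) + (-6) + (27) + (6) + (62) = 127
Area = |Σ|/2 = 63.5.

63.5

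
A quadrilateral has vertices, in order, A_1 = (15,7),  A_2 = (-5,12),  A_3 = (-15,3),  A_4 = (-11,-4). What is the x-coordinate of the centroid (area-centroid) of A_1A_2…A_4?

-101/38

Apply the shoelace formula. First the cross-terms c_i = x_i·y_{i+1} − x_{i+1}·y_i:
  215, 165, 93, -17  ⇒  2A = 456, A = 228.
Then Σ (x_i + x_{i+1})·c_i = -3636, so x̄ = -3636 / (6·228) = -101/38.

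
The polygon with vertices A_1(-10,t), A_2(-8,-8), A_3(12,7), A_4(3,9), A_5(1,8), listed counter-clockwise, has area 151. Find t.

Write out the shoelace sum; only the two edges meeting at A_1 involve t:
2·Area = [(1·t − (-10)·8) + ((-10)·(-8) − (-8)·t)] + 142
       = 9·t + 302 = 302
⇒ t = 0.

0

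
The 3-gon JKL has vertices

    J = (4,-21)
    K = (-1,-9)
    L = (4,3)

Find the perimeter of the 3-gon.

50

|JK| = √((-5)² + (12)²) = √169 = 13
|KL| = √((5)² + (12)²) = √169 = 13
|LJ| = √((0)² + (-24)²) = √576 = 24
Perimeter = 13 + 13 + 24 = 50.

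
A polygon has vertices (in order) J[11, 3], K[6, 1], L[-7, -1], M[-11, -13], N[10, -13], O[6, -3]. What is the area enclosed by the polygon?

223

Apply Gauss's area formula: 2A = Σ (x_i·y_{i+1} − x_{i+1}·y_i), indices taken mod 6.
Cross-terms: -7, 1, 80, 273, 48, 51  ⇒  Σ = 446
Area = |Σ|/2 = 223.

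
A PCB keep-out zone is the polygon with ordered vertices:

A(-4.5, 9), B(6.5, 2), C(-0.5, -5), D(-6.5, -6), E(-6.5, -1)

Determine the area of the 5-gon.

A→B: (-4.5)(2) − (6.5)(9) = -67.5
B→C: (6.5)(-5) − (-0.5)(2) = -31.5
C→D: (-0.5)(-6) − (-6.5)(-5) = -29.5
D→E: (-6.5)(-1) − (-6.5)(-6) = -32.5
E→A: (-6.5)(9) − (-4.5)(-1) = -63
Σ = -224
Area = |Σ|/2 = 112.

112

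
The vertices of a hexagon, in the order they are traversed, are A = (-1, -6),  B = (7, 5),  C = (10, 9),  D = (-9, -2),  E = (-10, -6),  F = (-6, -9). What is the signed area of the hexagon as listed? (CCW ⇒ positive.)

Cross-terms: 37, 13, 61, 34, 54, 27  ⇒  Σ = 226
Signed area = Σ/2 = 113 (positive ⇒ counter-clockwise traversal).

113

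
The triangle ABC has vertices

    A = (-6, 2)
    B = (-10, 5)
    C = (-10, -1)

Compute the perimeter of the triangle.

|AB| = √((-4)² + (3)²) = √25 = 5
|BC| = √((0)² + (-6)²) = √36 = 6
|CA| = √((4)² + (3)²) = √25 = 5
Perimeter = 5 + 6 + 5 = 16.

16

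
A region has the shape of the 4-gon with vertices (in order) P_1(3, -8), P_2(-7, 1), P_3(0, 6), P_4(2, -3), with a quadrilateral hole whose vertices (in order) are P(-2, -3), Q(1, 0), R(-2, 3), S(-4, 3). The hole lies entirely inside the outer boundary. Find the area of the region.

Outer boundary:
Apply the surveyor's formula: 2A = Σ (x_i·y_{i+1} − x_{i+1}·y_i), indices taken mod 4.
Cross-terms: -53, -42, -12, -7  ⇒  Σ = -114
Area = |Σ|/2 = 57.
Hole:
Apply the shoelace formula: 2A = Σ (x_i·y_{i+1} − x_{i+1}·y_i), indices taken mod 4.
Cross-terms: 3, 3, 6, 18  ⇒  Σ = 30
Area = |Σ|/2 = 15.
Net area = 57 − 15 = 42.

42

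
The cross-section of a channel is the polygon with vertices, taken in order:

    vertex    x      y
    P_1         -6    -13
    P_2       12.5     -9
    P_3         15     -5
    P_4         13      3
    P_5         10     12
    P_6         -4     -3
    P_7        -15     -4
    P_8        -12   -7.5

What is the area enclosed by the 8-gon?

Apply Gauss's area formula: 2A = Σ (x_i·y_{i+1} − x_{i+1}·y_i), indices taken mod 8.
Σ = (216.5) + (72.5) + (110) + (126) + (18) + (-29) + (64.5) + (111) = 689.5
Area = |Σ|/2 = 344.75.

344.75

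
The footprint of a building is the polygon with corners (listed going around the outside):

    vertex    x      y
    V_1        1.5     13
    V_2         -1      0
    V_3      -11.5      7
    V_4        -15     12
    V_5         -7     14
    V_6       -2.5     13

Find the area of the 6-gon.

Σ = (13) + (-7) + (-33) + (-126) + (-56) + (-52) = -261
Area = |Σ|/2 = 130.5.

130.5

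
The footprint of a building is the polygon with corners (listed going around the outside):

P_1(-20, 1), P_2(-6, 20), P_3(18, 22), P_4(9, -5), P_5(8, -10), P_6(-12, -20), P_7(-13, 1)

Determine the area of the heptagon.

884.5

Σ = (-394) + (-492) + (-288) + (-50) + (-280) + (-272) + (7) = -1769
Area = |Σ|/2 = 884.5.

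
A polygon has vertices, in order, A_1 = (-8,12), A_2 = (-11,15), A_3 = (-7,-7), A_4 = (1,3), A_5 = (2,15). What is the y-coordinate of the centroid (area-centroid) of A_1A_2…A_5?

218/37

Apply Gauss's area formula. First the cross-terms c_i = x_i·y_{i+1} − x_{i+1}·y_i:
  12, 182, -14, 9, 144  ⇒  2A = 333, A = 166.5.
Then Σ (y_i + y_{i+1})·c_i = 5886, so ȳ = 5886 / (6·166.5) = 218/37.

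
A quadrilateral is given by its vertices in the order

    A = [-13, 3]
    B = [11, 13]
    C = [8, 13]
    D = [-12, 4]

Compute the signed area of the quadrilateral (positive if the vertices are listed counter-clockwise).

Apply the shoelace formula: 2A = Σ (x_i·y_{i+1} − x_{i+1}·y_i), indices taken mod 4.
A→B: (-13)(13) − (11)(3) = -202
B→C: (11)(13) − (8)(13) = 39
C→D: (8)(4) − (-12)(13) = 188
D→A: (-12)(3) − (-13)(4) = 16
Σ = 41
Signed area = Σ/2 = 20.5 (positive ⇒ counter-clockwise traversal).

20.5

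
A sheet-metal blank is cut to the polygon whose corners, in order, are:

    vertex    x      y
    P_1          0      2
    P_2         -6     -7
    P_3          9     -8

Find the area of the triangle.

70.5

Cross-terms: 12, 111, 18  ⇒  Σ = 141
Area = |Σ|/2 = 70.5.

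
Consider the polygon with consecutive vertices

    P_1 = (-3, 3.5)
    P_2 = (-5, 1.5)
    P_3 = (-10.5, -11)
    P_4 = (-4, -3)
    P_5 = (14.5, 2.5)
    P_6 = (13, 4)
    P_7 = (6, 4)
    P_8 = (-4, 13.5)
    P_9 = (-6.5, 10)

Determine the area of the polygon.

Σ = (13) + (70.75) + (-12.5) + (33.5) + (25.5) + (28) + (97) + (47.75) + (7.25) = 310.25
Area = |Σ|/2 = 155.125.

155.125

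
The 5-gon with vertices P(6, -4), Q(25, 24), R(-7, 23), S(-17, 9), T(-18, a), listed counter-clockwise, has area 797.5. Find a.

-2

The doubled signed area Σ (x_i y_{i+1} − x_{i+1} y_i) is linear in a.
With a=0 it equals 1549; the coefficient of a is -23 (from the two edges through T).
So -23·a + 1549 = 2·797.5 = 1595 ⇒ a = -2.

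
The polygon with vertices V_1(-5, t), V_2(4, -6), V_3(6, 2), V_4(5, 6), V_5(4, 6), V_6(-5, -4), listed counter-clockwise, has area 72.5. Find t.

Write out the shoelace sum; only the two edges meeting at V_1 involve t:
2·Area = [((-5)·t − (-5)·(-4)) + ((-5)·(-6) − 4·t)] + 90
       = -9·t + 100 = 145
⇒ t = -5.

-5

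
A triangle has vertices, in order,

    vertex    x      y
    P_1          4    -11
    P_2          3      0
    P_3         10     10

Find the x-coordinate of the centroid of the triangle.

Apply the shoelace formula. First the cross-terms c_i = x_i·y_{i+1} − x_{i+1}·y_i:
  33, 30, -150  ⇒  2A = -87, A = -43.5.
Then Σ (x_i + x_{i+1})·c_i = -1479, so x̄ = -1479 / (6·(-43.5)) = 17/3.

17/3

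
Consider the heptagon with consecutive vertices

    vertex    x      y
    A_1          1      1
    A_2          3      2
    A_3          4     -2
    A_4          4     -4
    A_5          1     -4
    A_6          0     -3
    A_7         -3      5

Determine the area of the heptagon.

Σ = (-1) + (-14) + (-8) + (-12) + (-3) + (-9) + (-8) = -55
Area = |Σ|/2 = 27.5.

27.5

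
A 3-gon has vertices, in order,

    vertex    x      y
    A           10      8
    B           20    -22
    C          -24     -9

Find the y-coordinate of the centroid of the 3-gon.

-23/3

Apply Gauss's area formula. First the cross-terms c_i = x_i·y_{i+1} − x_{i+1}·y_i:
  -380, -708, -102  ⇒  2A = -1190, A = -595.
Then Σ (y_i + y_{i+1})·c_i = 27370, so ȳ = 27370 / (6·(-595)) = -23/3.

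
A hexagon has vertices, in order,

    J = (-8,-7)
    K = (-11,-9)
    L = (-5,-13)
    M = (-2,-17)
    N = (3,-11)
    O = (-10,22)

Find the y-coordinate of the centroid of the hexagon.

-44/21

Apply the shoelace formula. First the cross-terms c_i = x_i·y_{i+1} − x_{i+1}·y_i:
  -5, 98, 59, 73, -44, 246  ⇒  2A = 427, A = 213.5.
Then Σ (y_i + y_{i+1})·c_i = -2684, so ȳ = -2684 / (6·213.5) = -44/21.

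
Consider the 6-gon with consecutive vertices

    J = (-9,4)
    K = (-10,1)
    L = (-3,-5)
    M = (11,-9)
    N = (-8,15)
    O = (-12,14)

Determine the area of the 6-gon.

Apply the shoelace formula: 2A = Σ (x_i·y_{i+1} − x_{i+1}·y_i), indices taken mod 6.
Σ = (31) + (53) + (82) + (93) + (68) + (78) = 405
Area = |Σ|/2 = 202.5.

202.5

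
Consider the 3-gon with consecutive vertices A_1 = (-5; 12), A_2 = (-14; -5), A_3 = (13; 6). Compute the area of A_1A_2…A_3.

Apply the shoelace (surveyor's) formula: 2A = Σ (x_i·y_{i+1} − x_{i+1}·y_i), indices taken mod 3.
Σ = (193) + (-19) + (186) = 360
Area = |Σ|/2 = 180.

180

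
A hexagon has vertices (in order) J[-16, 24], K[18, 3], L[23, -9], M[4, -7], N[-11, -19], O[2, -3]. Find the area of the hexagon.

Apply the shoelace (surveyor's) formula: 2A = Σ (x_i·y_{i+1} − x_{i+1}·y_i), indices taken mod 6.
Cross-terms: -480, -231, -125, -153, 71, 0  ⇒  Σ = -918
Area = |Σ|/2 = 459.

459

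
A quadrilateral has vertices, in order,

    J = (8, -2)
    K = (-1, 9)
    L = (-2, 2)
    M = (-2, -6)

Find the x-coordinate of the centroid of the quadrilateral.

Apply the shoelace formula. First the cross-terms c_i = x_i·y_{i+1} − x_{i+1}·y_i:
  70, 16, 16, 52  ⇒  2A = 154, A = 77.
Then Σ (x_i + x_{i+1})·c_i = 690, so x̄ = 690 / (6·77) = 115/77.

115/77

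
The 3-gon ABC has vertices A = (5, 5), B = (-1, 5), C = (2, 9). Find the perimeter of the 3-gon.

|AB| = √((-6)² + (0)²) = √36 = 6
|BC| = √((3)² + (4)²) = √25 = 5
|CA| = √((3)² + (-4)²) = √25 = 5
Perimeter = 6 + 5 + 5 = 16.

16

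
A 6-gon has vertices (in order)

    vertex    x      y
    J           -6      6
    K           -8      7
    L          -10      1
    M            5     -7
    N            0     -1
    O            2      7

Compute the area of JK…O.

Apply Gauss's area formula: 2A = Σ (x_i·y_{i+1} − x_{i+1}·y_i), indices taken mod 6.
Cross-terms: 6, 62, 65, -5, 2, 54  ⇒  Σ = 184
Area = |Σ|/2 = 92.

92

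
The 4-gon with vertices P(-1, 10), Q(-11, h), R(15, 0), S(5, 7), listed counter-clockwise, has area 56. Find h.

The doubled signed area Σ (x_i y_{i+1} − x_{i+1} y_i) is linear in h.
With h=0 it equals 272; the coefficient of h is -16 (from the two edges through Q).
So -16·h + 272 = 2·56 = 112 ⇒ h = 10.

10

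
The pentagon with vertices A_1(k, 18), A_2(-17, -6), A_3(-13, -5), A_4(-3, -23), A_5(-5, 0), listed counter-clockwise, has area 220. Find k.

-8

Write out the shoelace sum; only the two edges meeting at A_1 involve k:
2·Area = [((-5)·18 − k·0) + (k·(-6) − (-17)·18)] + 176
       = -6·k + 392 = 440
⇒ k = -8.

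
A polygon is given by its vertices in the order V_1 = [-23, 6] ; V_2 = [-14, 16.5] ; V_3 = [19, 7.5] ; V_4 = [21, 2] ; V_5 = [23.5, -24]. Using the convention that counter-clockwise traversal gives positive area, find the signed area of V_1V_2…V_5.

V_1→V_2: (-23)(16.5) − (-14)(6) = -295.5
V_2→V_3: (-14)(7.5) − (19)(16.5) = -418.5
V_3→V_4: (19)(2) − (21)(7.5) = -119.5
V_4→V_5: (21)(-24) − (23.5)(2) = -551
V_5→V_1: (23.5)(6) − (-23)(-24) = -411
Σ = -1795.5
Signed area = Σ/2 = -897.75 (negative ⇒ clockwise traversal).

-897.75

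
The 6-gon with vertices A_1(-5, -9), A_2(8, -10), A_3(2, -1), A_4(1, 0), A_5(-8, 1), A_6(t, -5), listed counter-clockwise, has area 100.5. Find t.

-5

The doubled signed area Σ (x_i y_{i+1} − x_{i+1} y_i) is linear in t.
With t=0 it equals 151; the coefficient of t is -10 (from the two edges through A_6).
So -10·t + 151 = 2·100.5 = 201 ⇒ t = -5.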